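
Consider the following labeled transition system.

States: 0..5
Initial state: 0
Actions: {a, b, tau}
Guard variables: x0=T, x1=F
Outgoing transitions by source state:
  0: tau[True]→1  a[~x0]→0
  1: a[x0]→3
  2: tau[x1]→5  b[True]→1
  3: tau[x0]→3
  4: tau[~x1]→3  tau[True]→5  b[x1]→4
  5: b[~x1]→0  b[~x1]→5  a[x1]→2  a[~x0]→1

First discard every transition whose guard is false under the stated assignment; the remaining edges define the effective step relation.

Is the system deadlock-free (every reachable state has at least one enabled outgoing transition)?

Answer: DEADLOCK-FREE

Trace:
Reachable = {0,1,3}
  0: tau→1  [1 exit(s)]
  1: a→3  [1 exit(s)]
  3: tau→3  [1 exit(s)]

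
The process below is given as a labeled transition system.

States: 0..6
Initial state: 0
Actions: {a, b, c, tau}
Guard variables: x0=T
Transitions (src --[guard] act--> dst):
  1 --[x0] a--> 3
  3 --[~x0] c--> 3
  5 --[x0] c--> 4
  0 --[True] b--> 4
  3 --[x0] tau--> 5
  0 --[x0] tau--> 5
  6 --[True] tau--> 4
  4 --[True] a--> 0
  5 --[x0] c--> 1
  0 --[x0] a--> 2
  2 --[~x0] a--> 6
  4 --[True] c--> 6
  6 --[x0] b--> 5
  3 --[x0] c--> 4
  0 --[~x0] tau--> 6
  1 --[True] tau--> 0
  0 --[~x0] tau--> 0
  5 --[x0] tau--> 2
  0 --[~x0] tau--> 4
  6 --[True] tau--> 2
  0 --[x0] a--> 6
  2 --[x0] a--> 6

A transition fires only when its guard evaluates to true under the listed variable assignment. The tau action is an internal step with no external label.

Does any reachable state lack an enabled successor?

Reach set: {0,1,2,3,4,5,6}
  0: a→2  a→6  b→4  tau→5  [deg 4]
  1: a→3  tau→0  [deg 2]
  2: a→6  [deg 1]
  3: c→4  tau→5  [deg 2]
  4: a→0  c→6  [deg 2]
  5: c→1  c→4  tau→2  [deg 3]
  6: b→5  tau→2  tau→4  [deg 3]

Answer: DEADLOCK-FREE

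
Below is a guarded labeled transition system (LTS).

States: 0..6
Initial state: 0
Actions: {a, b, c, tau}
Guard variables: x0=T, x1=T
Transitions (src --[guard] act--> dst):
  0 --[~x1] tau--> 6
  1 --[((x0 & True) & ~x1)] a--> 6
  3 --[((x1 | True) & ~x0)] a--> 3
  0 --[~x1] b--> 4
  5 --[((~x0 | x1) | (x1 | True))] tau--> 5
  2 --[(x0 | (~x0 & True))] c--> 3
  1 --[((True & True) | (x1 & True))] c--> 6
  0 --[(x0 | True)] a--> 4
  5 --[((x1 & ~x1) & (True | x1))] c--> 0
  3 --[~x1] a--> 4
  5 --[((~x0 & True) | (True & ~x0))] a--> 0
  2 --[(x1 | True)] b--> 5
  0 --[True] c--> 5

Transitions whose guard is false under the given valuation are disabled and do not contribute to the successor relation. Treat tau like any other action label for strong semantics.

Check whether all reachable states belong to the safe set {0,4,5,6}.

Safe = {0,4,5,6}
Reach set: {0,4,5}
  0: ok
  4: ok
  5: ok

Answer: INVARIANT HOLDS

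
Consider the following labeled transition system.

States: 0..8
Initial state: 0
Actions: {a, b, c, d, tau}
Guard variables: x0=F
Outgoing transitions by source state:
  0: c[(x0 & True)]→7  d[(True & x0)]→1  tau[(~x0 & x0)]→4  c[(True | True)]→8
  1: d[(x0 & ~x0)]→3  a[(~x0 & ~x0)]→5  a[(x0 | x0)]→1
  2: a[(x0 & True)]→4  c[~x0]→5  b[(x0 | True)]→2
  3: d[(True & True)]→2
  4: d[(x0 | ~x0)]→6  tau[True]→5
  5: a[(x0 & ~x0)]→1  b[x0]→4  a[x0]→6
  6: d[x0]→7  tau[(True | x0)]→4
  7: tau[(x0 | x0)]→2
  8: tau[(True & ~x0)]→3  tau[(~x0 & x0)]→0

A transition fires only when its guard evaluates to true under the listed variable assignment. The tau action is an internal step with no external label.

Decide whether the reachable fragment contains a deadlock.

R = {0,2,3,5,8}
  0: c→8  [1 out]
  2: b→2  c→5  [2 out]
  3: d→2  [1 out]
  5: ∅  [no exit]
  8: tau→3  [1 out]
trace reaching 5: c·tau·d·c

Answer: DEADLOCK at state 5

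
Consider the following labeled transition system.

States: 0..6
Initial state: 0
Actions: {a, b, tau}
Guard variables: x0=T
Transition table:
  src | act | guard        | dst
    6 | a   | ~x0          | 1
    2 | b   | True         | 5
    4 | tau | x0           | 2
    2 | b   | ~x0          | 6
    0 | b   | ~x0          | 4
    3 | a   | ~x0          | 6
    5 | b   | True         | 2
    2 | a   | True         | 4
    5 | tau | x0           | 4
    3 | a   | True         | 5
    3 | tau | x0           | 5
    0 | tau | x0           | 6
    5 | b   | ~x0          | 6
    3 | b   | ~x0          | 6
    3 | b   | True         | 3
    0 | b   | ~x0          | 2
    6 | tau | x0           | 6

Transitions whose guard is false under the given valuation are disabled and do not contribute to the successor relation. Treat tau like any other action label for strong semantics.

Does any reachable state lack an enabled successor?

Answer: DEADLOCK-FREE

Trace:
Reach set: {0,6}
  0: tau→6  [1 out]
  6: tau→6  [1 out]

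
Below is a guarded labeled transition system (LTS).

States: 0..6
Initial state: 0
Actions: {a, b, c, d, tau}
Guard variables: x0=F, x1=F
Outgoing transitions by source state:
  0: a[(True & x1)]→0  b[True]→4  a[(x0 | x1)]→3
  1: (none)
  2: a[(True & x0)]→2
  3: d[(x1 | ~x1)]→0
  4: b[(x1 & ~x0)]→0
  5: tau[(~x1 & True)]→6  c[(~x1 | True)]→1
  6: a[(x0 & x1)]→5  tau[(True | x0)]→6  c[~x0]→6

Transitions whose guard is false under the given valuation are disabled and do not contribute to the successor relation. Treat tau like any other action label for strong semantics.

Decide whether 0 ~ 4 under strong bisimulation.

Answer: NOT BISIMILAR

Working:
Bisimulation quotient by refinement:
  P[0] = {{0,1,2,3,4,5,6}}
  P[1] = {{0},{1,2,4},{3},{5,6}}
  P[2] = {{0},{1,2,4},{3},{5},{6}}
stable after 3 split(s): 5 block(s)
0∈{0}, 4∈{1,2,4}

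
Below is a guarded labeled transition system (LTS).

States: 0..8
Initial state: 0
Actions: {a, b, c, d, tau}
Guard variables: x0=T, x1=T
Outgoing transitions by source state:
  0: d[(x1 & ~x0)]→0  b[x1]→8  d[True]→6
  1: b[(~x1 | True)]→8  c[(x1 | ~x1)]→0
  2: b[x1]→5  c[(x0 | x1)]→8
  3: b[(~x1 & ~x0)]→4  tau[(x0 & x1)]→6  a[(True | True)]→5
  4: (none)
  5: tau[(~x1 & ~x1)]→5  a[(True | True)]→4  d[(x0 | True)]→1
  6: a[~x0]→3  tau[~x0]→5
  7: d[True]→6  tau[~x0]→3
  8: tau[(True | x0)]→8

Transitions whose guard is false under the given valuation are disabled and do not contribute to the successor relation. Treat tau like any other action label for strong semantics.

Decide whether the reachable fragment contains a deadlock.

R = {0,6,8}
  0: b→8  d→6  [deg 2]
  6: ∅  [no exit]
  8: tau→8  [deg 1]
witness 6: d

Answer: DEADLOCK at state 6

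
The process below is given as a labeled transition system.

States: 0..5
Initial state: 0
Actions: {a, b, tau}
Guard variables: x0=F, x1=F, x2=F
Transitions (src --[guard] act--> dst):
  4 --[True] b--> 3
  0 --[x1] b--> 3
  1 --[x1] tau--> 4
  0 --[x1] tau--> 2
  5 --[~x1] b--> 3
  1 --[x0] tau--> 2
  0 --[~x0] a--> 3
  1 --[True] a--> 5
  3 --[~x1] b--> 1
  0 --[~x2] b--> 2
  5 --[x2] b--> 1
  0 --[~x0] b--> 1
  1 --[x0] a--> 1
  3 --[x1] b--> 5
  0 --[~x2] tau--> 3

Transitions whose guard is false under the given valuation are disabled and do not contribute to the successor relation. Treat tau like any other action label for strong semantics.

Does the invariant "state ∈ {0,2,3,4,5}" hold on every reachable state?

Answer: INVARIANT VIOLATED at state 1

Analysis:
Allowed set {0,2,3,4,5}
Reach set: {0,1,2,3,5}
  0: ✓
  1: ✗ unsafe
  2: ✓
  3: ✓
  5: ✓
counterexample path to 1: b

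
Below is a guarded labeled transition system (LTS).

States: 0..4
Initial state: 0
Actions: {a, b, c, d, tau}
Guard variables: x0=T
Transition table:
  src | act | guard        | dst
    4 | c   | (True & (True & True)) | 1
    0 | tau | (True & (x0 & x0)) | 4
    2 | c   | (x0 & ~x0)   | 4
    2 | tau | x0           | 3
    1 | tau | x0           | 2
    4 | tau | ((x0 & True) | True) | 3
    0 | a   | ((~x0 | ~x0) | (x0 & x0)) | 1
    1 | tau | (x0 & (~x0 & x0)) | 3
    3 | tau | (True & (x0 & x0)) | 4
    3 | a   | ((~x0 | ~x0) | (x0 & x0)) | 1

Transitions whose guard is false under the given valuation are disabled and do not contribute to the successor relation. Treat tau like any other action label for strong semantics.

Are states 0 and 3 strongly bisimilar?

Refine partition for ~:
  π0 = {{0,1,2,3,4}}
  π1 = {{0,3},{1,2},{4}}
  π2 = {{0,3},{1},{2},{4}}
4 equivalence class(es) (converged in 3)
[0]={0,3}  [3]={0,3}

Answer: BISIMILAR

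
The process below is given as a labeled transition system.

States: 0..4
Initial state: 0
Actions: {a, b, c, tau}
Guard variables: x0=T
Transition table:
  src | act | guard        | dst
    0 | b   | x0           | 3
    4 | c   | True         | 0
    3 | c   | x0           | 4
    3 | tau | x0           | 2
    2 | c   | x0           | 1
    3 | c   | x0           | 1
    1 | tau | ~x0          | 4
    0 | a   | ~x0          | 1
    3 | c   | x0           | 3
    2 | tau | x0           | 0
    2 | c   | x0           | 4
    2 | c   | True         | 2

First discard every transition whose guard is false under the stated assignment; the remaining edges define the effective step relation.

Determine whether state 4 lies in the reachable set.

Answer: REACHABLE

Working:
After dropping false guards: 10 live edges.
L0 = {0}
L1 = {3}  now seen {0,3}
L2 = {1,2,4}  now seen {0,1,2,3,4}
R = {0,1,2,3,4}
witness 4: b·c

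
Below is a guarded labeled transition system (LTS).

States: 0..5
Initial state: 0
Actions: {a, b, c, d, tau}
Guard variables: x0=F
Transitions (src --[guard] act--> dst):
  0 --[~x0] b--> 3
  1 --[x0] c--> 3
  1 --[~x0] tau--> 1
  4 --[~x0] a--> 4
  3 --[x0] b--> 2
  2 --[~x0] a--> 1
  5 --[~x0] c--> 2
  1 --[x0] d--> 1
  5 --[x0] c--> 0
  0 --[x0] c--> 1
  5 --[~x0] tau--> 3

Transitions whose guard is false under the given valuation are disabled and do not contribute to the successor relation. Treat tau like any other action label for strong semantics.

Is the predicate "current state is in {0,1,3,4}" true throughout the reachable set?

Answer: INVARIANT HOLDS

Trace:
Allowed set {0,1,3,4}
R = {0,3}
  0: safe
  3: safe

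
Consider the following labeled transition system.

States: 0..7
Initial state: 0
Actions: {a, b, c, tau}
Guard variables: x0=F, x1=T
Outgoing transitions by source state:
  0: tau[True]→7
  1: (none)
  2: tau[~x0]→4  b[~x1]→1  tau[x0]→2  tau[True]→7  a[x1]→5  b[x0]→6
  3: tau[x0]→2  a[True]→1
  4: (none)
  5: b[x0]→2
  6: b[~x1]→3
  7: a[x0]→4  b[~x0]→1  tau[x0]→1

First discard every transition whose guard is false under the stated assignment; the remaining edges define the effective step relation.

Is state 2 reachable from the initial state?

Answer: UNREACHABLE

Analysis:
After dropping false guards: 6 live edges.
depth 0: {0}
depth 1: {7}  cumulative {0,7}
depth 2: {1}  cumulative {0,1,7}
R = {0,1,7}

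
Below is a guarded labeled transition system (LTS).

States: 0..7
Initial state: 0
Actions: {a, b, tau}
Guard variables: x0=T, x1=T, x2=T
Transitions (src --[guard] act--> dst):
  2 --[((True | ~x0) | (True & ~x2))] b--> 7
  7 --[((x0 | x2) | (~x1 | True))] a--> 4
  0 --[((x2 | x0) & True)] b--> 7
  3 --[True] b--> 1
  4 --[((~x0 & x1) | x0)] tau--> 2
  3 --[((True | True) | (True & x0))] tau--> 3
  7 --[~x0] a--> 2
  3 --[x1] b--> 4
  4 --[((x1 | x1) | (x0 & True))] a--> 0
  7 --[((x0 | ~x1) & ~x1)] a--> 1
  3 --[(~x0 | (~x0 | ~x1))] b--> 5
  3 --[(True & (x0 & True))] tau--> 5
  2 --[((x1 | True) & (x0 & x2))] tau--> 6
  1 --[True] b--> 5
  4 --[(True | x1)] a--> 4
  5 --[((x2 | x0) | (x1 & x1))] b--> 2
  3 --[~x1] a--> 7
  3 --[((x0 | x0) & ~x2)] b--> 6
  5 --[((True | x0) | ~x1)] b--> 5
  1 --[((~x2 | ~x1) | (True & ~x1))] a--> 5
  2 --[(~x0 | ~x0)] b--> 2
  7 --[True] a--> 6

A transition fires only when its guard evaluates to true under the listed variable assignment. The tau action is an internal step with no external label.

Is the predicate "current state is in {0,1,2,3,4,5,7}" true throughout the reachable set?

Answer: INVARIANT VIOLATED at state 6

Trace:
Allowed set {0,1,2,3,4,5,7}
R = {0,2,4,6,7}
  0: ✓
  2: ✓
  4: ✓
  6: VIOLATES
  7: ✓
reach 6 via b·a — violates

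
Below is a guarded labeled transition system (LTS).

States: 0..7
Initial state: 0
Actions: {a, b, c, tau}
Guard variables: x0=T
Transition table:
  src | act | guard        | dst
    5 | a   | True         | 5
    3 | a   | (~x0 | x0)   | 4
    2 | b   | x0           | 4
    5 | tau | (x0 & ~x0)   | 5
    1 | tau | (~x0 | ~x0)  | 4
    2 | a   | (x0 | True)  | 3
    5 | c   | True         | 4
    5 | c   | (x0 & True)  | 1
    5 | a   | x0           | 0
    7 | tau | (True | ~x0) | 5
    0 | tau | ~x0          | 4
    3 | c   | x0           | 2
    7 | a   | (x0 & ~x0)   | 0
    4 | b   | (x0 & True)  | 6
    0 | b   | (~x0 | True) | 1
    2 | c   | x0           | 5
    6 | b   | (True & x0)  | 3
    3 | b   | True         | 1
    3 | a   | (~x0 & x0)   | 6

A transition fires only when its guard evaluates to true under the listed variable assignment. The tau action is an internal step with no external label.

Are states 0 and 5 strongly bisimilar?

Answer: NOT BISIMILAR

Trace:
Bisimulation quotient by refinement:
  round 0: {{0,1,2,3,4,5,6,7}}
  round 1: {{0,4,6},{1},{2,3},{5},{7}}
  round 2: {{0},{1},{2},{3},{4},{5},{6},{7}}
Fixed point at round 3; 8 class(es).
class of 0: {0}; class of 5: {5}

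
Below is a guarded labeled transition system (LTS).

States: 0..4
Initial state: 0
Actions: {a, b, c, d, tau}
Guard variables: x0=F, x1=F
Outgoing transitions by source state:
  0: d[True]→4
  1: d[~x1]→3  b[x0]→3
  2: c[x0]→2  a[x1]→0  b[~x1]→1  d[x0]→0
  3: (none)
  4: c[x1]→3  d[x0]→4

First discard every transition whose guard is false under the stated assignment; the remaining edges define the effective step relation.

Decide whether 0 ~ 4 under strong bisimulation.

Refine partition for ~:
  π0 = {{0,1,2,3,4}}
  π1 = {{0,1},{2},{3,4}}
3 equivalence class(es) (converged in 2)
[0]={0,1}  [4]={3,4}

Answer: NOT BISIMILAR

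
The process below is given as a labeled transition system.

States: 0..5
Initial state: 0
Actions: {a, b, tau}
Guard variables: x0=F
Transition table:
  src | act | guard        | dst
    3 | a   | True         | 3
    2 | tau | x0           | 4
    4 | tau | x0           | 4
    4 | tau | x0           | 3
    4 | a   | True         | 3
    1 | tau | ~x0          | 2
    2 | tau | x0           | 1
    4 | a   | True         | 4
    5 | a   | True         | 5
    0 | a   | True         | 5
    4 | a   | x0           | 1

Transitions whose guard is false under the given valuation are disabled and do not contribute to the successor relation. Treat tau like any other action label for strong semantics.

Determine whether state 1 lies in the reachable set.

6 transition(s) survive guard evaluation.
L0 = {0}
L1 = {5}  cumulative {0,5}
Reachable = {0,5}

Answer: UNREACHABLE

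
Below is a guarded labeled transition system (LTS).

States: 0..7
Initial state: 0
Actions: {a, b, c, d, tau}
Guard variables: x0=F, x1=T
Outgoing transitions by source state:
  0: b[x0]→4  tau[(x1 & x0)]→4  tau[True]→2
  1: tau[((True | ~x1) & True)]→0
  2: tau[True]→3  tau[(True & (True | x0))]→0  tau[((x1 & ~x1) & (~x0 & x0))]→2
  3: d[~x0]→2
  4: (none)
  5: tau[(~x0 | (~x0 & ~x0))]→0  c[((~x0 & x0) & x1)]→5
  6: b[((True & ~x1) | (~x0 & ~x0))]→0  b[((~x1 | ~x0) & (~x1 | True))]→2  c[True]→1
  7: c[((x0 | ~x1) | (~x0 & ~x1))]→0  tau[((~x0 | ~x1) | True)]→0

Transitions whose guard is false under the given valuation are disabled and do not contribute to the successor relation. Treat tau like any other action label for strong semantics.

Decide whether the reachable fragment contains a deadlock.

R = {0,2,3}
  0: tau→2  [1 out]
  2: tau→0  tau→3  [2 out]
  3: d→2  [1 out]

Answer: DEADLOCK-FREE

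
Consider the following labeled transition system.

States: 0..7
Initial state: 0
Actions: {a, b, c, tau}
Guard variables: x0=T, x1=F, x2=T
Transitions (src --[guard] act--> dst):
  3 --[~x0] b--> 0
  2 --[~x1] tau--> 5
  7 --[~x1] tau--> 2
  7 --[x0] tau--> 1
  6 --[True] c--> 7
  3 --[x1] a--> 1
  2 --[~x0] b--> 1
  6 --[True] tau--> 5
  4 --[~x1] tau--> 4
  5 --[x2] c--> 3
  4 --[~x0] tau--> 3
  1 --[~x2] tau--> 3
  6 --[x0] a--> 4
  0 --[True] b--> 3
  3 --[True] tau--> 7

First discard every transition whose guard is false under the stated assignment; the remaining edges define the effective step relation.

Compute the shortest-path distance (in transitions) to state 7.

BFS to 7:
  depth 0: {0}
  depth 1: {3}
  depth 2: {7}
first hit 7 at d=2 via b·tau

Answer: 2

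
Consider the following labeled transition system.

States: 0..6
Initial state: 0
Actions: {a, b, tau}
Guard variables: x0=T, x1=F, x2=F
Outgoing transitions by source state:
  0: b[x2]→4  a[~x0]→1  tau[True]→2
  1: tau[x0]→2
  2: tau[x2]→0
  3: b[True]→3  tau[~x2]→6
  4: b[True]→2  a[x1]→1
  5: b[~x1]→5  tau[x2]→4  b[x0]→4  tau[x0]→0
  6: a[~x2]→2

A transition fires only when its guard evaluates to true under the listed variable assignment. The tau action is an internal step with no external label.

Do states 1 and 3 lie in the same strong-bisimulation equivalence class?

Refine partition for ~:
  round 0: {{0,1,2,3,4,5,6}}
  round 1: {{0,1},{2},{3,5},{4},{6}}
  round 2: {{0,1},{2},{3},{4},{5},{6}}
6 equivalence class(es) (converged in 3)
[1]={0,1}  [3]={3}

Answer: NOT BISIMILAR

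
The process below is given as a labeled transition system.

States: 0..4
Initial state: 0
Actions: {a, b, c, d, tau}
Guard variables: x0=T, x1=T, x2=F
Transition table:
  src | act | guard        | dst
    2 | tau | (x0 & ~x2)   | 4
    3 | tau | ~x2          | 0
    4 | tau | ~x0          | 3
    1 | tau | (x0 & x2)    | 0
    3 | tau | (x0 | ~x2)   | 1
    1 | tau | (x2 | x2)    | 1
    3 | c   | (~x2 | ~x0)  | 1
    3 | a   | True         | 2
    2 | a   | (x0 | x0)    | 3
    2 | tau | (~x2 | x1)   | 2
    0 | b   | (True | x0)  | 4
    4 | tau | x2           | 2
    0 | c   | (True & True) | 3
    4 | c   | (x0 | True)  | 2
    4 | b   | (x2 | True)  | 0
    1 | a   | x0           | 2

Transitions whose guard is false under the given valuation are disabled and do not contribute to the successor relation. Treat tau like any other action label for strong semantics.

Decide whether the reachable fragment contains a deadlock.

Reach set: {0,1,2,3,4}
  0: b→4  c→3  [deg 2]
  1: a→2  [deg 1]
  2: a→3  tau→2  tau→4  [deg 3]
  3: a→2  c→1  tau→0  tau→1  [deg 4]
  4: b→0  c→2  [deg 2]

Answer: DEADLOCK-FREE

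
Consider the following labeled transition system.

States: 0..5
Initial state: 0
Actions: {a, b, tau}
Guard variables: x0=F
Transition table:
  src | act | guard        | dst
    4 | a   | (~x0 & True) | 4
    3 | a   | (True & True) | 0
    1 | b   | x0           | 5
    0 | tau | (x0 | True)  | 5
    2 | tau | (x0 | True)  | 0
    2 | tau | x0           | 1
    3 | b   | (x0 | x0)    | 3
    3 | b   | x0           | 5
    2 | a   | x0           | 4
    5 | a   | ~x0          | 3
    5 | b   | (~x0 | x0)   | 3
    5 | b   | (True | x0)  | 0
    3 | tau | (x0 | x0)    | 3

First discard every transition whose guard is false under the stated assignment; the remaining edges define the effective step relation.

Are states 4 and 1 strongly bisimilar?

Refine partition for ~:
  π0 = {{0,1,2,3,4,5}}
  π1 = {{0,2},{1},{3,4},{5}}
  π2 = {{0},{1},{2},{3},{4},{5}}
6 equivalence class(es) (converged in 3)
4∈{4}, 1∈{1}

Answer: NOT BISIMILAR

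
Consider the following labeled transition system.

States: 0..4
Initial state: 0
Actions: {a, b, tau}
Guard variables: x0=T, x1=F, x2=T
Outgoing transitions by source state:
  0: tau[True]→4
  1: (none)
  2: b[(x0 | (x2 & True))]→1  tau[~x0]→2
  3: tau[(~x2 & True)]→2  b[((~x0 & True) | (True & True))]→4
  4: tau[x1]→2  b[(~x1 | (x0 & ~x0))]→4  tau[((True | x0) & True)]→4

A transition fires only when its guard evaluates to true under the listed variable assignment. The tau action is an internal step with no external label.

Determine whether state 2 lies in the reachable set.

Answer: UNREACHABLE

Working:
After dropping false guards: 5 live edges.
L0 = {0}
L1 = {4}  total {0,4}
Reach set: {0,4}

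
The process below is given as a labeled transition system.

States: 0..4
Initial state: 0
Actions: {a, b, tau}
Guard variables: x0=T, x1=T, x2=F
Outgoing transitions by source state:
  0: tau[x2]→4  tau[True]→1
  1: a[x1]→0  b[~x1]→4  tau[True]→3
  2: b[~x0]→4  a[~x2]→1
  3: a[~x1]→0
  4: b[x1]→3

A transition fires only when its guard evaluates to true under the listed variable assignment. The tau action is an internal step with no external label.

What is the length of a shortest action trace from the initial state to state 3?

Layered search for 3:
  L0 = {0}
  L1 = {1}
  L2 = {3}
depth(3)=2, e.g. tau·tau

Answer: 2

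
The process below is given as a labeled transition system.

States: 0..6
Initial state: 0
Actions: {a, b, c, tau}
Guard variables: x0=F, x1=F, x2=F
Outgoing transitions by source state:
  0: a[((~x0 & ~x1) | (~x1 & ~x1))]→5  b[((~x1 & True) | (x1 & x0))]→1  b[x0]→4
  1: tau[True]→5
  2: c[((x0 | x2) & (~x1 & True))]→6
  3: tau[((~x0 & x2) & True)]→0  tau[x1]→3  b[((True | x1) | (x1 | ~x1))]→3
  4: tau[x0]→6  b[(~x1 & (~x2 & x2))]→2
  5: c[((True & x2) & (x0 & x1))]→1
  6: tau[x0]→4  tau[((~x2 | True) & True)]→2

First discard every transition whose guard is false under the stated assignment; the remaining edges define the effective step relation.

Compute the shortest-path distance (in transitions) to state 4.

Breadth-first toward 4:
  depth 0: {0}
  depth 1: {1,5}
4 never appears.

Answer: UNREACHABLE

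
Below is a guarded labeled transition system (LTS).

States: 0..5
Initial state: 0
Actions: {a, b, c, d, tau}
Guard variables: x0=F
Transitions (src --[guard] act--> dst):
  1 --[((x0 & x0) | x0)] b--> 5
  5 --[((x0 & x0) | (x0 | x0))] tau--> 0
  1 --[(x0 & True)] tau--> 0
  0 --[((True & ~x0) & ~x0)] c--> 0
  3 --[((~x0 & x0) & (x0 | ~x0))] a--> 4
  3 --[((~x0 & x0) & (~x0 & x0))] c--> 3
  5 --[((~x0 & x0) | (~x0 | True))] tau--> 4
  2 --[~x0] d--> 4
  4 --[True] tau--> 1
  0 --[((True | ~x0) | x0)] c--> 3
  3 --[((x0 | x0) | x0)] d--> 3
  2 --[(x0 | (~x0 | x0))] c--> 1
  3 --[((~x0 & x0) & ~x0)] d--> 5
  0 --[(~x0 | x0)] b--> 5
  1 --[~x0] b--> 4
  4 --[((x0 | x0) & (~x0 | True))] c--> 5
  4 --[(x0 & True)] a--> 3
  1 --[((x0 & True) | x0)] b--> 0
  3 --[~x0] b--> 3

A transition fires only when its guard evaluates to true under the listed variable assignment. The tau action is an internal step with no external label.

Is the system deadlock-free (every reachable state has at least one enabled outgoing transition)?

R = {0,1,3,4,5}
  0: b→5  c→0  c→3  [3 exit(s)]
  1: b→4  [1 exit(s)]
  3: b→3  [1 exit(s)]
  4: tau→1  [1 exit(s)]
  5: tau→4  [1 exit(s)]

Answer: DEADLOCK-FREE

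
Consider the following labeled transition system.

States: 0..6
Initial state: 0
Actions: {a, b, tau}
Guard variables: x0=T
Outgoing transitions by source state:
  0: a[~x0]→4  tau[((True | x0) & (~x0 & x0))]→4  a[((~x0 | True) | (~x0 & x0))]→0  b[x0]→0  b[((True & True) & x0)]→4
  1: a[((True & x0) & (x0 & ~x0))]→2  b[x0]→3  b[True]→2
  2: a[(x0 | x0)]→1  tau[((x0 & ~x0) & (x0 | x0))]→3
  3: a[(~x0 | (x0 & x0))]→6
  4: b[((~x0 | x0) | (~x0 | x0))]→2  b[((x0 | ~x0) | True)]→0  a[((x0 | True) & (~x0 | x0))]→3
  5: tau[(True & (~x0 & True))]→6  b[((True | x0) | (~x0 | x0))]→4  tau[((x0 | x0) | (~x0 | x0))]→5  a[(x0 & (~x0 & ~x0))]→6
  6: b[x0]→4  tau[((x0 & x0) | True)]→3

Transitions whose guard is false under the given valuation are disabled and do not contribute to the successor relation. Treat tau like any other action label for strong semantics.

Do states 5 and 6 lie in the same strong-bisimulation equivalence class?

Compute ~ classes (split until stable):
  π0 = {{0,1,2,3,4,5,6}}
  π1 = {{0,4},{1},{2,3},{5,6}}
  π2 = {{0},{1},{2},{3},{4},{5},{6}}
stable after 3 split(s): 7 block(s)
5∈{5}, 6∈{6}

Answer: NOT BISIMILAR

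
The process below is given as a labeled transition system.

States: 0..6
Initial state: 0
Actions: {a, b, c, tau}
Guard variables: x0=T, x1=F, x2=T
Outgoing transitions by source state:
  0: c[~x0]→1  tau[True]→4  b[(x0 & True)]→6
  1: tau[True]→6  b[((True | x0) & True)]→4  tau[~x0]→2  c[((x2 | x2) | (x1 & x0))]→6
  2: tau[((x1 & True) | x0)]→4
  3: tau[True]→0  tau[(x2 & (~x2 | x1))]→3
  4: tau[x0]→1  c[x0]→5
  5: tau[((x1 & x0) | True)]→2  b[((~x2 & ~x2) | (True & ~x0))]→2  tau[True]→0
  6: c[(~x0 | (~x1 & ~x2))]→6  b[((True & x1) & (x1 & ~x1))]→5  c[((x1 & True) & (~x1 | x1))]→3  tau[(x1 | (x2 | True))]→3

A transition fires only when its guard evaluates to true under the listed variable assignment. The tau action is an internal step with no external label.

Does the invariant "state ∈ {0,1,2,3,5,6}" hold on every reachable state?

Answer: INVARIANT VIOLATED at state 4

Trace:
Safe = {0,1,2,3,5,6}
Reach set: {0,1,2,3,4,5,6}
  0: safe
  1: safe
  2: safe
  3: safe
  4: outside
  5: safe
  6: safe
reach 4 via tau — violates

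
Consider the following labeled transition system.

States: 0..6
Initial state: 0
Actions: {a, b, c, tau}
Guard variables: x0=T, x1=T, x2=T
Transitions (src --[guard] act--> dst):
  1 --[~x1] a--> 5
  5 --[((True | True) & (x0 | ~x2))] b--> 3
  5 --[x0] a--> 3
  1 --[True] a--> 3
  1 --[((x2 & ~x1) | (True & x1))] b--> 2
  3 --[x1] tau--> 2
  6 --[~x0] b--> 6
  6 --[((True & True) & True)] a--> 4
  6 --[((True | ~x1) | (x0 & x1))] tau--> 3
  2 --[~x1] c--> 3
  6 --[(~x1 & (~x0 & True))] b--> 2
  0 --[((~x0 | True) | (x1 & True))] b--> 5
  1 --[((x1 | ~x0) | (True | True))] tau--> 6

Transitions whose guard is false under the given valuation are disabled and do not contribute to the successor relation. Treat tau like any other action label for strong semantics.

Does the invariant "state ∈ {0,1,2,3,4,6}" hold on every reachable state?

Inv-set: {0,1,2,3,4,6}
Reach set: {0,2,3,5}
  0: ok
  2: ok
  3: ok
  5: outside
witness against invariant: b → 5

Answer: INVARIANT VIOLATED at state 5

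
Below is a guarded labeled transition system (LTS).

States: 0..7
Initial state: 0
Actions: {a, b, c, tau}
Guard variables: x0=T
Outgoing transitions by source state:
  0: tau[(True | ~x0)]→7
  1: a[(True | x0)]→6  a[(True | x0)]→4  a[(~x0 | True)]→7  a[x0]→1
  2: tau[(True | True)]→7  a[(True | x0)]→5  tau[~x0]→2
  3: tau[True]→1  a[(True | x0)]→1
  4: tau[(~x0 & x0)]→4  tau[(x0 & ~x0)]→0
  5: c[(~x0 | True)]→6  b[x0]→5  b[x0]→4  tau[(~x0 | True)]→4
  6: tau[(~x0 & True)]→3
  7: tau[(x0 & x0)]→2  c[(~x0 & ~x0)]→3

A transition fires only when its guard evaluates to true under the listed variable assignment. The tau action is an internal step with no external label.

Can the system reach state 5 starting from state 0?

Answer: REACHABLE

Analysis:
After dropping false guards: 14 live edges.
Layer 0: {0}
Layer 1: {7}  now seen {0,7}
Layer 2: {2}  now seen {0,2,7}
Layer 3: {5}  now seen {0,2,5,7}
Layer 4: {4,6}  now seen {0,2,4,5,6,7}
Reach set: {0,2,4,5,6,7}
witness 5: tau·tau·a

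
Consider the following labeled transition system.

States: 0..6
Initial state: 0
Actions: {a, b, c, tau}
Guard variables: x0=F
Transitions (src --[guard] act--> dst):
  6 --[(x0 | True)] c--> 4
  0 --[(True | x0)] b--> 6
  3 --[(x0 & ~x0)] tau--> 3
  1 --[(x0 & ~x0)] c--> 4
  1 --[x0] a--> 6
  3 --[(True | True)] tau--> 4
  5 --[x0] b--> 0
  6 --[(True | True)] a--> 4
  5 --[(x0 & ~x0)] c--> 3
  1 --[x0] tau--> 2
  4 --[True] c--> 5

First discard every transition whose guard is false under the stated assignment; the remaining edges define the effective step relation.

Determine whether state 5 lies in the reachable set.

Answer: REACHABLE

Analysis:
After dropping false guards: 5 live edges.
L0 = {0}
L1 = {6}  now seen {0,6}
L2 = {4}  now seen {0,4,6}
L3 = {5}  now seen {0,4,5,6}
R = {0,4,5,6}
Path to 5: b·c·c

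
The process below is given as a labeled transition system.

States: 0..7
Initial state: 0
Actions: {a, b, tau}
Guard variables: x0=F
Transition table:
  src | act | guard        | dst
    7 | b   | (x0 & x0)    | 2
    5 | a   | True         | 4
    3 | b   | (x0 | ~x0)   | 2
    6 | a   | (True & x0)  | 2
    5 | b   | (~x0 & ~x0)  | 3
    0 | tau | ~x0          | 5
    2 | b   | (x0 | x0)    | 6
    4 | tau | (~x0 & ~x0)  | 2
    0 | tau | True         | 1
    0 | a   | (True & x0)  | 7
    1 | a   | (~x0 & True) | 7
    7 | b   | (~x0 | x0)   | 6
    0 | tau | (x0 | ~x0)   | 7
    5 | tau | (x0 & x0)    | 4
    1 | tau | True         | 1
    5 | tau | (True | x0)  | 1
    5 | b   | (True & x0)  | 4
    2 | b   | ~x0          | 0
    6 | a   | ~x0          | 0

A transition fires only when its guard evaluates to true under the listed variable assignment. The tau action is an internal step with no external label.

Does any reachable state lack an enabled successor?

Answer: DEADLOCK-FREE

Trace:
Reachable = {0,1,2,3,4,5,6,7}
  0: tau→1  tau→5  tau→7  [deg 3]
  1: a→7  tau→1  [deg 2]
  2: b→0  [deg 1]
  3: b→2  [deg 1]
  4: tau→2  [deg 1]
  5: a→4  b→3  tau→1  [deg 3]
  6: a→0  [deg 1]
  7: b→6  [deg 1]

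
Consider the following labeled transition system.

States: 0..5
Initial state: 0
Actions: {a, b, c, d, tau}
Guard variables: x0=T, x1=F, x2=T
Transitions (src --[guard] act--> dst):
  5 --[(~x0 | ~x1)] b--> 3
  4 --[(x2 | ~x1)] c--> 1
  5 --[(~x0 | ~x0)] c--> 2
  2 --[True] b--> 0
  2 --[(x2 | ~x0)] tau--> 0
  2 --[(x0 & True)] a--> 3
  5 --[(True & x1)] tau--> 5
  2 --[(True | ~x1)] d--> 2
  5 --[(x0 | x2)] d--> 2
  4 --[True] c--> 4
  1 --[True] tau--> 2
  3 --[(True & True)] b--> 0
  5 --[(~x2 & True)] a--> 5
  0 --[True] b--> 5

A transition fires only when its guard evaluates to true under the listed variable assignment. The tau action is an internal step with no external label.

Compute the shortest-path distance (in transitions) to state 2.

Breadth-first toward 2:
  L0 = {0}
  L1 = {5}
  L2 = {2,3}
depth(2)=2, e.g. b·d

Answer: 2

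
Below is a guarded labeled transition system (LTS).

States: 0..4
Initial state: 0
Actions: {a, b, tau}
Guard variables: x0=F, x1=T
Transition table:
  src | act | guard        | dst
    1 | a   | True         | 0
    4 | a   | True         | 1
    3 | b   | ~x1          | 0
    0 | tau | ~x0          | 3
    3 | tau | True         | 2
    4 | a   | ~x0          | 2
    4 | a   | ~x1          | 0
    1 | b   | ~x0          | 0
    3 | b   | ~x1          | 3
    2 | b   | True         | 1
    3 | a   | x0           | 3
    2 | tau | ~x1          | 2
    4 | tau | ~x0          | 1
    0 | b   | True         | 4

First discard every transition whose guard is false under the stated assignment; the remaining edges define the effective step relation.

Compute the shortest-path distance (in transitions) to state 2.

Answer: 2

Working:
BFS to 2:
  L0 = {0}
  L1 = {3,4}
  L2 = {1,2}
first hit 2 at d=2 via b·a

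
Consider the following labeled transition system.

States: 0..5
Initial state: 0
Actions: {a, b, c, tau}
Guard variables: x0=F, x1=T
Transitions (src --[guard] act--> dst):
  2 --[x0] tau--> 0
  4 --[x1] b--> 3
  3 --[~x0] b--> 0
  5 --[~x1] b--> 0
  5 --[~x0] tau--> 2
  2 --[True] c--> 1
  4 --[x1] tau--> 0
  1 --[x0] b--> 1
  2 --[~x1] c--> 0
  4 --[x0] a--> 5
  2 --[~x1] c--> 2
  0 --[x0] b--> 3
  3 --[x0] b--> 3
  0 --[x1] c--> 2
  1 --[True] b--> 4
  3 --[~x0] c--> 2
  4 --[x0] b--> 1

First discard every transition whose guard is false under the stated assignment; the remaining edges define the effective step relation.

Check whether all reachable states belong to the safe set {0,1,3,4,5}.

Answer: INVARIANT VIOLATED at state 2

Working:
Safe = {0,1,3,4,5}
R = {0,1,2,3,4}
  0: ok
  1: ok
  2: VIOLATES
  3: ok
  4: ok
reach 2 via c — violates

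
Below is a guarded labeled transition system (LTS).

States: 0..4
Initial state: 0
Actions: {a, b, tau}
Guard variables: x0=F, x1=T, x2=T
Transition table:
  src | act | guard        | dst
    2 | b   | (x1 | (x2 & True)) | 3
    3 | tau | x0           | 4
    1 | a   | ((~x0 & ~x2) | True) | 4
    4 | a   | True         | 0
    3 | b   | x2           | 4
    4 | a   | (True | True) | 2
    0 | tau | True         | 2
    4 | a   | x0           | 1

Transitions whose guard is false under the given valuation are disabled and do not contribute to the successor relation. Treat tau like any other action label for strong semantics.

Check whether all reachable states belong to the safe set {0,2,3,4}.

Answer: INVARIANT HOLDS

Analysis:
Allowed set {0,2,3,4}
R = {0,2,3,4}
  0: ok
  2: ok
  3: ok
  4: ok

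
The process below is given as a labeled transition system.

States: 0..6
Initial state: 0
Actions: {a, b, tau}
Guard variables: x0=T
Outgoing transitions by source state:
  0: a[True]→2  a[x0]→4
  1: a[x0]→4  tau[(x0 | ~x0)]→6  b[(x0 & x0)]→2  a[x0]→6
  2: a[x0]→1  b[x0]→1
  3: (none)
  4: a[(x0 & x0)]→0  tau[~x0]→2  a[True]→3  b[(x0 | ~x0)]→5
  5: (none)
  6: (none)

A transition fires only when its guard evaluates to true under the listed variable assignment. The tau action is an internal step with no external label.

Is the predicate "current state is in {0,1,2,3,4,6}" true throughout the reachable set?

Safe = {0,1,2,3,4,6}
Reach set: {0,1,2,3,4,5,6}
  0: safe
  1: safe
  2: safe
  3: safe
  4: safe
  5: outside
  6: safe
counterexample path to 5: a·b

Answer: INVARIANT VIOLATED at state 5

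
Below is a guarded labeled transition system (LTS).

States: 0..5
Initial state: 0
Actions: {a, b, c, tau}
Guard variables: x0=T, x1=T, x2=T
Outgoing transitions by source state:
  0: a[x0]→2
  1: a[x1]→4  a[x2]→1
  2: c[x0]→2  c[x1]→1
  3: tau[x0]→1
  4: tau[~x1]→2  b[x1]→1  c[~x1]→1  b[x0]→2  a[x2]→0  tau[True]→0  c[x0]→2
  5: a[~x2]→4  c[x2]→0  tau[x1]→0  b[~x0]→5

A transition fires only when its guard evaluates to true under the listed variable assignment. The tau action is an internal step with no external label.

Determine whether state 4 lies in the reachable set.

Answer: REACHABLE

Trace:
After dropping false guards: 13 live edges.
depth 0: {0}
depth 1: {2}  now seen {0,2}
depth 2: {1}  now seen {0,1,2}
depth 3: {4}  now seen {0,1,2,4}
R = {0,1,2,4}
Path to 4: a·c·a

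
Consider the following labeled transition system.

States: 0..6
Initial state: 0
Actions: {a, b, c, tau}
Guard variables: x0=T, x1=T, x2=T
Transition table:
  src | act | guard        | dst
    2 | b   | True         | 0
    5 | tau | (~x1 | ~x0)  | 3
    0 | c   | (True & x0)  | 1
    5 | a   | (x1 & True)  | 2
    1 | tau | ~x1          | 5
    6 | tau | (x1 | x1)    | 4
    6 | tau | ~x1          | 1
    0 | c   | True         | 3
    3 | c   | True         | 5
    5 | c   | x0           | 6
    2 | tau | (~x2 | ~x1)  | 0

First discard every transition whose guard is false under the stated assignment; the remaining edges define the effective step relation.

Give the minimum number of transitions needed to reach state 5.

Answer: 2

Analysis:
Breadth-first toward 5:
  L0 = {0}
  L1 = {1,3}
  L2 = {5}
depth(5)=2, e.g. c·c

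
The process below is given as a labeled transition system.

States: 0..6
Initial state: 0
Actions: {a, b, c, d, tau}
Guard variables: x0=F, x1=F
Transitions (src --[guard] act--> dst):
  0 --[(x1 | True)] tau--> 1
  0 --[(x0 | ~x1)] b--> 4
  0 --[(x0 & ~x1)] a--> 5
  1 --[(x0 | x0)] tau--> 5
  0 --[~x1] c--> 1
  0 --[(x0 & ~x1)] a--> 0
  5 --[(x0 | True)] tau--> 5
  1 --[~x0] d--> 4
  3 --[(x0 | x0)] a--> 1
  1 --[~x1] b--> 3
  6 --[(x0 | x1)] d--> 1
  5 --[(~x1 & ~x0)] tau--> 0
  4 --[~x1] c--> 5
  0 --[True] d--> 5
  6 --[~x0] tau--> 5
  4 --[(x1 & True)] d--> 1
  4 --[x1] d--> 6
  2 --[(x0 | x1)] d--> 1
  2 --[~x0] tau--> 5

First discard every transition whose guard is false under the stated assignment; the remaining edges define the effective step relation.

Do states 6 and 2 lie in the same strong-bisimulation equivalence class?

Refine partition for ~:
  π0 = {{0,1,2,3,4,5,6}}
  π1 = {{0},{1},{2,5,6},{3},{4}}
  π2 = {{0},{1},{2,6},{3},{4},{5}}
Fixed point at round 3; 6 class(es).
class of 6: {2,6}; class of 2: {2,6}

Answer: BISIMILAR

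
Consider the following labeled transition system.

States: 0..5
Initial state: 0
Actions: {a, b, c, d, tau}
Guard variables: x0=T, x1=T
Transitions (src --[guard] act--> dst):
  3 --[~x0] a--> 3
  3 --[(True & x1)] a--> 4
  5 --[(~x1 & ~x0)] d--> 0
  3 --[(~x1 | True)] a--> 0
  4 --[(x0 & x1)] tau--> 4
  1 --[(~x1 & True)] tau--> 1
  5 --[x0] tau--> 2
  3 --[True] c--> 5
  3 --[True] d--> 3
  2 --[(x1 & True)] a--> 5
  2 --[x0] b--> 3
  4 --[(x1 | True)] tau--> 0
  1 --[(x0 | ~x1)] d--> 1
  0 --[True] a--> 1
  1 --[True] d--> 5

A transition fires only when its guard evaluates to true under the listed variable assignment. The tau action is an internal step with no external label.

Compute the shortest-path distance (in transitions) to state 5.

Breadth-first toward 5:
  depth 0: {0}
  depth 1: {1}
  depth 2: {5}
depth(5)=2, e.g. a·d

Answer: 2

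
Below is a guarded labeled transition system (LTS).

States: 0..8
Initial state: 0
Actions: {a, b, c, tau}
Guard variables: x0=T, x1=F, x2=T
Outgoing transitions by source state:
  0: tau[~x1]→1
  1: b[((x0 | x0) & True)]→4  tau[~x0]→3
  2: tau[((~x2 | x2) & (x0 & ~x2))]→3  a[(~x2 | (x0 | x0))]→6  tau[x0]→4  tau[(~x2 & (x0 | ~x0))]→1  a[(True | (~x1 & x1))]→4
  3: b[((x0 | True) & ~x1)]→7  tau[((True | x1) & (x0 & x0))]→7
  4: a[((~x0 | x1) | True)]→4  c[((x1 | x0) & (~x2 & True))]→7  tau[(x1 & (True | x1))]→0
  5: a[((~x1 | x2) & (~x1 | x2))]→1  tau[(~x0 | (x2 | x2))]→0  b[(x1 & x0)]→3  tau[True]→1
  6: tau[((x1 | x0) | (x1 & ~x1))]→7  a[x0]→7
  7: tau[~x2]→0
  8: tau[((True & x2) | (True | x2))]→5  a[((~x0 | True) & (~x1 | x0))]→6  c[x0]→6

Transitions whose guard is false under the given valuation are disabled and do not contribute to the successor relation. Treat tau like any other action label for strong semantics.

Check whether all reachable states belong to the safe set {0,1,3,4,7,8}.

Answer: INVARIANT HOLDS

Working:
Allowed set {0,1,3,4,7,8}
Reachable = {0,1,4}
  0: safe
  1: safe
  4: safe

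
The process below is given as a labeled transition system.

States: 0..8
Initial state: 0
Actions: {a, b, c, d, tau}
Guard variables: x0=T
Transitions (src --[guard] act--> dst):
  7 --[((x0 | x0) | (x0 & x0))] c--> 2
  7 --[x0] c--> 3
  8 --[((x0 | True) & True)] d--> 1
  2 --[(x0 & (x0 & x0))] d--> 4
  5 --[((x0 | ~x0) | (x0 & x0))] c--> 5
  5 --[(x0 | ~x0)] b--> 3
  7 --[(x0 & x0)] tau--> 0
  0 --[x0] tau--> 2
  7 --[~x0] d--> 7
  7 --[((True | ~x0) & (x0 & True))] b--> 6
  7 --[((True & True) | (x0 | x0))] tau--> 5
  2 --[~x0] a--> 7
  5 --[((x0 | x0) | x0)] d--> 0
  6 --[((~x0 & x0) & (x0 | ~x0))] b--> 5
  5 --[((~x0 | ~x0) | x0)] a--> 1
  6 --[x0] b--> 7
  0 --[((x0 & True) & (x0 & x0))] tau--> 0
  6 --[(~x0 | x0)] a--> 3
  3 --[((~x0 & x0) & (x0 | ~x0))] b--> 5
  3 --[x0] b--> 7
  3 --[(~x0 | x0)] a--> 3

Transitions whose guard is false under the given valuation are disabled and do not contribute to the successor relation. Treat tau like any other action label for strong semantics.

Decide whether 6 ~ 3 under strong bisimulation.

Bisimulation quotient by refinement:
  round 0: {{0,1,2,3,4,5,6,7,8}}
  round 1: {{0},{1,4},{2,8},{3,6},{5},{7}}
6 equivalence class(es) (converged in 2)
[6]={3,6}  [3]={3,6}

Answer: BISIMILAR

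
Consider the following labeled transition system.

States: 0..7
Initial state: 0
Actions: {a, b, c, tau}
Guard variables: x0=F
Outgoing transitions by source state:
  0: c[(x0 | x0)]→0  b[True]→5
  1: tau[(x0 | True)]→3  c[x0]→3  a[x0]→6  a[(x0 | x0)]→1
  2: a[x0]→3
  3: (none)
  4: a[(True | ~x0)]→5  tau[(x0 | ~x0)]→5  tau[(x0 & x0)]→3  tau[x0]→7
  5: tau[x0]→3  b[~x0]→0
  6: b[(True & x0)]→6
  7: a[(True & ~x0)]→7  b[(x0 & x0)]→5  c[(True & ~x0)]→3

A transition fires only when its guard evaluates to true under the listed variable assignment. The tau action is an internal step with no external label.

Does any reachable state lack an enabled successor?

Answer: DEADLOCK-FREE

Working:
Reachable = {0,5}
  0: b→5  [1 exit(s)]
  5: b→0  [1 exit(s)]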